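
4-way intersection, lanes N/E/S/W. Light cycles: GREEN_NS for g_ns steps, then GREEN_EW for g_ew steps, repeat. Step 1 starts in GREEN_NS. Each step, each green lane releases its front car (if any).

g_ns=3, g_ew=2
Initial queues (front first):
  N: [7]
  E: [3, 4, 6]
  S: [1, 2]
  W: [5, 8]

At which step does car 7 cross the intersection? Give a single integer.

Step 1 [NS]: N:car7-GO,E:wait,S:car1-GO,W:wait | queues: N=0 E=3 S=1 W=2
Step 2 [NS]: N:empty,E:wait,S:car2-GO,W:wait | queues: N=0 E=3 S=0 W=2
Step 3 [NS]: N:empty,E:wait,S:empty,W:wait | queues: N=0 E=3 S=0 W=2
Step 4 [EW]: N:wait,E:car3-GO,S:wait,W:car5-GO | queues: N=0 E=2 S=0 W=1
Step 5 [EW]: N:wait,E:car4-GO,S:wait,W:car8-GO | queues: N=0 E=1 S=0 W=0
Step 6 [NS]: N:empty,E:wait,S:empty,W:wait | queues: N=0 E=1 S=0 W=0
Step 7 [NS]: N:empty,E:wait,S:empty,W:wait | queues: N=0 E=1 S=0 W=0
Step 8 [NS]: N:empty,E:wait,S:empty,W:wait | queues: N=0 E=1 S=0 W=0
Step 9 [EW]: N:wait,E:car6-GO,S:wait,W:empty | queues: N=0 E=0 S=0 W=0
Car 7 crosses at step 1

1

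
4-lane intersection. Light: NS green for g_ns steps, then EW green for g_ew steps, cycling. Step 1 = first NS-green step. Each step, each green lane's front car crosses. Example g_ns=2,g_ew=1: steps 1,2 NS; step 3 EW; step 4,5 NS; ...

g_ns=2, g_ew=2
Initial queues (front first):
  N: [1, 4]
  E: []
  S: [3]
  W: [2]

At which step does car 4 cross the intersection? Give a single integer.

Step 1 [NS]: N:car1-GO,E:wait,S:car3-GO,W:wait | queues: N=1 E=0 S=0 W=1
Step 2 [NS]: N:car4-GO,E:wait,S:empty,W:wait | queues: N=0 E=0 S=0 W=1
Step 3 [EW]: N:wait,E:empty,S:wait,W:car2-GO | queues: N=0 E=0 S=0 W=0
Car 4 crosses at step 2

2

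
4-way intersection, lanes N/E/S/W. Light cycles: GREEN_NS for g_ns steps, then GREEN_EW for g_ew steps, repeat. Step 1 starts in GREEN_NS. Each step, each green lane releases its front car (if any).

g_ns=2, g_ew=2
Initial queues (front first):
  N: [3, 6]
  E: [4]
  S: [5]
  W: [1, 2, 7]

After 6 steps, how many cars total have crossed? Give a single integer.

Step 1 [NS]: N:car3-GO,E:wait,S:car5-GO,W:wait | queues: N=1 E=1 S=0 W=3
Step 2 [NS]: N:car6-GO,E:wait,S:empty,W:wait | queues: N=0 E=1 S=0 W=3
Step 3 [EW]: N:wait,E:car4-GO,S:wait,W:car1-GO | queues: N=0 E=0 S=0 W=2
Step 4 [EW]: N:wait,E:empty,S:wait,W:car2-GO | queues: N=0 E=0 S=0 W=1
Step 5 [NS]: N:empty,E:wait,S:empty,W:wait | queues: N=0 E=0 S=0 W=1
Step 6 [NS]: N:empty,E:wait,S:empty,W:wait | queues: N=0 E=0 S=0 W=1
Cars crossed by step 6: 6

Answer: 6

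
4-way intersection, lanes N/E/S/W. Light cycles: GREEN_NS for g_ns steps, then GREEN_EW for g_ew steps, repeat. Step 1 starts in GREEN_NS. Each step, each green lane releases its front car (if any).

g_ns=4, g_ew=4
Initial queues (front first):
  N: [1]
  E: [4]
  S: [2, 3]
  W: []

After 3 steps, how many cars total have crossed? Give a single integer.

Step 1 [NS]: N:car1-GO,E:wait,S:car2-GO,W:wait | queues: N=0 E=1 S=1 W=0
Step 2 [NS]: N:empty,E:wait,S:car3-GO,W:wait | queues: N=0 E=1 S=0 W=0
Step 3 [NS]: N:empty,E:wait,S:empty,W:wait | queues: N=0 E=1 S=0 W=0
Cars crossed by step 3: 3

Answer: 3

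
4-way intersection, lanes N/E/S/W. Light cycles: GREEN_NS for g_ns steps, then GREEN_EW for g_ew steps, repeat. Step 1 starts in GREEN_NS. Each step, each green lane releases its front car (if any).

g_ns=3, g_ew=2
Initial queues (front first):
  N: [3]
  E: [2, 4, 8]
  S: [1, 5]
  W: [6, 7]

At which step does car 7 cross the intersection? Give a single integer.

Step 1 [NS]: N:car3-GO,E:wait,S:car1-GO,W:wait | queues: N=0 E=3 S=1 W=2
Step 2 [NS]: N:empty,E:wait,S:car5-GO,W:wait | queues: N=0 E=3 S=0 W=2
Step 3 [NS]: N:empty,E:wait,S:empty,W:wait | queues: N=0 E=3 S=0 W=2
Step 4 [EW]: N:wait,E:car2-GO,S:wait,W:car6-GO | queues: N=0 E=2 S=0 W=1
Step 5 [EW]: N:wait,E:car4-GO,S:wait,W:car7-GO | queues: N=0 E=1 S=0 W=0
Step 6 [NS]: N:empty,E:wait,S:empty,W:wait | queues: N=0 E=1 S=0 W=0
Step 7 [NS]: N:empty,E:wait,S:empty,W:wait | queues: N=0 E=1 S=0 W=0
Step 8 [NS]: N:empty,E:wait,S:empty,W:wait | queues: N=0 E=1 S=0 W=0
Step 9 [EW]: N:wait,E:car8-GO,S:wait,W:empty | queues: N=0 E=0 S=0 W=0
Car 7 crosses at step 5

5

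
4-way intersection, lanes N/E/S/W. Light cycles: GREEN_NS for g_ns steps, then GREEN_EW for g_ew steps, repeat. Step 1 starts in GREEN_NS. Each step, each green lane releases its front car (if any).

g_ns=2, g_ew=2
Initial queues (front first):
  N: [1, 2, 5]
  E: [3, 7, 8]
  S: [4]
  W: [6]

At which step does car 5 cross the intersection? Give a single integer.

Step 1 [NS]: N:car1-GO,E:wait,S:car4-GO,W:wait | queues: N=2 E=3 S=0 W=1
Step 2 [NS]: N:car2-GO,E:wait,S:empty,W:wait | queues: N=1 E=3 S=0 W=1
Step 3 [EW]: N:wait,E:car3-GO,S:wait,W:car6-GO | queues: N=1 E=2 S=0 W=0
Step 4 [EW]: N:wait,E:car7-GO,S:wait,W:empty | queues: N=1 E=1 S=0 W=0
Step 5 [NS]: N:car5-GO,E:wait,S:empty,W:wait | queues: N=0 E=1 S=0 W=0
Step 6 [NS]: N:empty,E:wait,S:empty,W:wait | queues: N=0 E=1 S=0 W=0
Step 7 [EW]: N:wait,E:car8-GO,S:wait,W:empty | queues: N=0 E=0 S=0 W=0
Car 5 crosses at step 5

5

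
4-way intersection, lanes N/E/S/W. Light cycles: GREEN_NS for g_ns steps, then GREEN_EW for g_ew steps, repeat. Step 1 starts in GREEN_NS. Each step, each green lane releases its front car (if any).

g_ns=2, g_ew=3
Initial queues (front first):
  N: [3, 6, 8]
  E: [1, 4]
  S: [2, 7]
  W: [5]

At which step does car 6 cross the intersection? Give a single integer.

Step 1 [NS]: N:car3-GO,E:wait,S:car2-GO,W:wait | queues: N=2 E=2 S=1 W=1
Step 2 [NS]: N:car6-GO,E:wait,S:car7-GO,W:wait | queues: N=1 E=2 S=0 W=1
Step 3 [EW]: N:wait,E:car1-GO,S:wait,W:car5-GO | queues: N=1 E=1 S=0 W=0
Step 4 [EW]: N:wait,E:car4-GO,S:wait,W:empty | queues: N=1 E=0 S=0 W=0
Step 5 [EW]: N:wait,E:empty,S:wait,W:empty | queues: N=1 E=0 S=0 W=0
Step 6 [NS]: N:car8-GO,E:wait,S:empty,W:wait | queues: N=0 E=0 S=0 W=0
Car 6 crosses at step 2

2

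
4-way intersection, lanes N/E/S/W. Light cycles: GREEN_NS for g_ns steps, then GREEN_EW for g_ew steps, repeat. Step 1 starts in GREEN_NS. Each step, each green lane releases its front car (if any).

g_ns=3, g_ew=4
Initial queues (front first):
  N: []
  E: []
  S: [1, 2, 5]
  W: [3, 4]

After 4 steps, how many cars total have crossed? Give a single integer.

Answer: 4

Derivation:
Step 1 [NS]: N:empty,E:wait,S:car1-GO,W:wait | queues: N=0 E=0 S=2 W=2
Step 2 [NS]: N:empty,E:wait,S:car2-GO,W:wait | queues: N=0 E=0 S=1 W=2
Step 3 [NS]: N:empty,E:wait,S:car5-GO,W:wait | queues: N=0 E=0 S=0 W=2
Step 4 [EW]: N:wait,E:empty,S:wait,W:car3-GO | queues: N=0 E=0 S=0 W=1
Cars crossed by step 4: 4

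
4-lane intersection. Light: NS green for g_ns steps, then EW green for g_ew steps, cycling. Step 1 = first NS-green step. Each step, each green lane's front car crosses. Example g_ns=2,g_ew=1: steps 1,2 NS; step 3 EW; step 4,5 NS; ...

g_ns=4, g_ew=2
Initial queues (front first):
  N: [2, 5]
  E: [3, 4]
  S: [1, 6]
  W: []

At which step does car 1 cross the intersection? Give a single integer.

Step 1 [NS]: N:car2-GO,E:wait,S:car1-GO,W:wait | queues: N=1 E=2 S=1 W=0
Step 2 [NS]: N:car5-GO,E:wait,S:car6-GO,W:wait | queues: N=0 E=2 S=0 W=0
Step 3 [NS]: N:empty,E:wait,S:empty,W:wait | queues: N=0 E=2 S=0 W=0
Step 4 [NS]: N:empty,E:wait,S:empty,W:wait | queues: N=0 E=2 S=0 W=0
Step 5 [EW]: N:wait,E:car3-GO,S:wait,W:empty | queues: N=0 E=1 S=0 W=0
Step 6 [EW]: N:wait,E:car4-GO,S:wait,W:empty | queues: N=0 E=0 S=0 W=0
Car 1 crosses at step 1

1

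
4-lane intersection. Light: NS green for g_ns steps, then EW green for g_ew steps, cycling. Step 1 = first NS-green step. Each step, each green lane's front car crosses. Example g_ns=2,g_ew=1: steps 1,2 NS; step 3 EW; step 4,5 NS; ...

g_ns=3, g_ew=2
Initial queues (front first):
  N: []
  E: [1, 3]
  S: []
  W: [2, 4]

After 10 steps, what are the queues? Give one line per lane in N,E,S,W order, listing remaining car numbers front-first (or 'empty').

Step 1 [NS]: N:empty,E:wait,S:empty,W:wait | queues: N=0 E=2 S=0 W=2
Step 2 [NS]: N:empty,E:wait,S:empty,W:wait | queues: N=0 E=2 S=0 W=2
Step 3 [NS]: N:empty,E:wait,S:empty,W:wait | queues: N=0 E=2 S=0 W=2
Step 4 [EW]: N:wait,E:car1-GO,S:wait,W:car2-GO | queues: N=0 E=1 S=0 W=1
Step 5 [EW]: N:wait,E:car3-GO,S:wait,W:car4-GO | queues: N=0 E=0 S=0 W=0

N: empty
E: empty
S: empty
W: empty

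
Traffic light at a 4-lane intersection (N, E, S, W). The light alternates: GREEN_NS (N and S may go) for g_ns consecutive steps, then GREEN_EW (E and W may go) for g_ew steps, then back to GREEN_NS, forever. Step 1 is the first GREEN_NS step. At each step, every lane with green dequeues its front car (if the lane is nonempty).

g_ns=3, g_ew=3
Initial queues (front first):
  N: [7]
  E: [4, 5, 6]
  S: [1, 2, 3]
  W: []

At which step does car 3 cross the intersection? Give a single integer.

Step 1 [NS]: N:car7-GO,E:wait,S:car1-GO,W:wait | queues: N=0 E=3 S=2 W=0
Step 2 [NS]: N:empty,E:wait,S:car2-GO,W:wait | queues: N=0 E=3 S=1 W=0
Step 3 [NS]: N:empty,E:wait,S:car3-GO,W:wait | queues: N=0 E=3 S=0 W=0
Step 4 [EW]: N:wait,E:car4-GO,S:wait,W:empty | queues: N=0 E=2 S=0 W=0
Step 5 [EW]: N:wait,E:car5-GO,S:wait,W:empty | queues: N=0 E=1 S=0 W=0
Step 6 [EW]: N:wait,E:car6-GO,S:wait,W:empty | queues: N=0 E=0 S=0 W=0
Car 3 crosses at step 3

3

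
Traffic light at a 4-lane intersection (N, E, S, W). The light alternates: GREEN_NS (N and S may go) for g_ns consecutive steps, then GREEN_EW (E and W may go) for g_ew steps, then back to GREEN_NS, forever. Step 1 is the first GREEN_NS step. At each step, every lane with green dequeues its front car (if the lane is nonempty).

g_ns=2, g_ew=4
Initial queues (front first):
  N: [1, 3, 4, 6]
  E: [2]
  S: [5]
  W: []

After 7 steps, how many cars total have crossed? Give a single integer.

Answer: 5

Derivation:
Step 1 [NS]: N:car1-GO,E:wait,S:car5-GO,W:wait | queues: N=3 E=1 S=0 W=0
Step 2 [NS]: N:car3-GO,E:wait,S:empty,W:wait | queues: N=2 E=1 S=0 W=0
Step 3 [EW]: N:wait,E:car2-GO,S:wait,W:empty | queues: N=2 E=0 S=0 W=0
Step 4 [EW]: N:wait,E:empty,S:wait,W:empty | queues: N=2 E=0 S=0 W=0
Step 5 [EW]: N:wait,E:empty,S:wait,W:empty | queues: N=2 E=0 S=0 W=0
Step 6 [EW]: N:wait,E:empty,S:wait,W:empty | queues: N=2 E=0 S=0 W=0
Step 7 [NS]: N:car4-GO,E:wait,S:empty,W:wait | queues: N=1 E=0 S=0 W=0
Cars crossed by step 7: 5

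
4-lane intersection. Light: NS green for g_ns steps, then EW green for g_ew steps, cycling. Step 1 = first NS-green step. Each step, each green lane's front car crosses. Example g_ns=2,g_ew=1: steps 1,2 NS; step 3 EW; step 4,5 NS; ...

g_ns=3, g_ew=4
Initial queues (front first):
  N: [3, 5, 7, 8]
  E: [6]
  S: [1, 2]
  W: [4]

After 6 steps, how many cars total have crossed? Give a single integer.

Answer: 7

Derivation:
Step 1 [NS]: N:car3-GO,E:wait,S:car1-GO,W:wait | queues: N=3 E=1 S=1 W=1
Step 2 [NS]: N:car5-GO,E:wait,S:car2-GO,W:wait | queues: N=2 E=1 S=0 W=1
Step 3 [NS]: N:car7-GO,E:wait,S:empty,W:wait | queues: N=1 E=1 S=0 W=1
Step 4 [EW]: N:wait,E:car6-GO,S:wait,W:car4-GO | queues: N=1 E=0 S=0 W=0
Step 5 [EW]: N:wait,E:empty,S:wait,W:empty | queues: N=1 E=0 S=0 W=0
Step 6 [EW]: N:wait,E:empty,S:wait,W:empty | queues: N=1 E=0 S=0 W=0
Cars crossed by step 6: 7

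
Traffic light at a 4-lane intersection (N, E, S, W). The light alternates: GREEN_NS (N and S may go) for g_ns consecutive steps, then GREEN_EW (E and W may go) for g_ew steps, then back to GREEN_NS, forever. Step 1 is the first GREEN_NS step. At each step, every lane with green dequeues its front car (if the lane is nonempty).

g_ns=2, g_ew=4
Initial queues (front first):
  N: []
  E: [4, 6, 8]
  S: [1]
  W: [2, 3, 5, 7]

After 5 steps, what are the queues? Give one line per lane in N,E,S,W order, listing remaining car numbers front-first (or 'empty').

Step 1 [NS]: N:empty,E:wait,S:car1-GO,W:wait | queues: N=0 E=3 S=0 W=4
Step 2 [NS]: N:empty,E:wait,S:empty,W:wait | queues: N=0 E=3 S=0 W=4
Step 3 [EW]: N:wait,E:car4-GO,S:wait,W:car2-GO | queues: N=0 E=2 S=0 W=3
Step 4 [EW]: N:wait,E:car6-GO,S:wait,W:car3-GO | queues: N=0 E=1 S=0 W=2
Step 5 [EW]: N:wait,E:car8-GO,S:wait,W:car5-GO | queues: N=0 E=0 S=0 W=1

N: empty
E: empty
S: empty
W: 7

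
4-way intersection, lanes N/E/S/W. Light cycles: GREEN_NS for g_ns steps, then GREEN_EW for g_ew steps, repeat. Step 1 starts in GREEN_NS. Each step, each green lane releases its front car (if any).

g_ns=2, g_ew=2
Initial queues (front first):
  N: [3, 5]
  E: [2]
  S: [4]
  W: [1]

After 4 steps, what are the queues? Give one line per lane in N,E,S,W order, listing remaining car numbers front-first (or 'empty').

Step 1 [NS]: N:car3-GO,E:wait,S:car4-GO,W:wait | queues: N=1 E=1 S=0 W=1
Step 2 [NS]: N:car5-GO,E:wait,S:empty,W:wait | queues: N=0 E=1 S=0 W=1
Step 3 [EW]: N:wait,E:car2-GO,S:wait,W:car1-GO | queues: N=0 E=0 S=0 W=0

N: empty
E: empty
S: empty
W: empty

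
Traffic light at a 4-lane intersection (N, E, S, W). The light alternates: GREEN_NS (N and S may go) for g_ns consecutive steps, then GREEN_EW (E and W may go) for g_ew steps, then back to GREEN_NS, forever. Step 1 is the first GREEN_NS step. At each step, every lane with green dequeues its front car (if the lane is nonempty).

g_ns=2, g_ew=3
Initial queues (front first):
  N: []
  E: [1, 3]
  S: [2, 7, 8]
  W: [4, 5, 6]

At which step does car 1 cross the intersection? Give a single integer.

Step 1 [NS]: N:empty,E:wait,S:car2-GO,W:wait | queues: N=0 E=2 S=2 W=3
Step 2 [NS]: N:empty,E:wait,S:car7-GO,W:wait | queues: N=0 E=2 S=1 W=3
Step 3 [EW]: N:wait,E:car1-GO,S:wait,W:car4-GO | queues: N=0 E=1 S=1 W=2
Step 4 [EW]: N:wait,E:car3-GO,S:wait,W:car5-GO | queues: N=0 E=0 S=1 W=1
Step 5 [EW]: N:wait,E:empty,S:wait,W:car6-GO | queues: N=0 E=0 S=1 W=0
Step 6 [NS]: N:empty,E:wait,S:car8-GO,W:wait | queues: N=0 E=0 S=0 W=0
Car 1 crosses at step 3

3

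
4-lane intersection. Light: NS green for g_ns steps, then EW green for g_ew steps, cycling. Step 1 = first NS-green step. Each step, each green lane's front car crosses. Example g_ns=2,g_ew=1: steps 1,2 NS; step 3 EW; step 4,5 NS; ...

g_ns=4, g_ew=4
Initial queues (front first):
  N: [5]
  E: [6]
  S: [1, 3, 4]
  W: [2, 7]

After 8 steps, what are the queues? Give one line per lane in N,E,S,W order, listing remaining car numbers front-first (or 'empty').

Step 1 [NS]: N:car5-GO,E:wait,S:car1-GO,W:wait | queues: N=0 E=1 S=2 W=2
Step 2 [NS]: N:empty,E:wait,S:car3-GO,W:wait | queues: N=0 E=1 S=1 W=2
Step 3 [NS]: N:empty,E:wait,S:car4-GO,W:wait | queues: N=0 E=1 S=0 W=2
Step 4 [NS]: N:empty,E:wait,S:empty,W:wait | queues: N=0 E=1 S=0 W=2
Step 5 [EW]: N:wait,E:car6-GO,S:wait,W:car2-GO | queues: N=0 E=0 S=0 W=1
Step 6 [EW]: N:wait,E:empty,S:wait,W:car7-GO | queues: N=0 E=0 S=0 W=0

N: empty
E: empty
S: empty
W: empty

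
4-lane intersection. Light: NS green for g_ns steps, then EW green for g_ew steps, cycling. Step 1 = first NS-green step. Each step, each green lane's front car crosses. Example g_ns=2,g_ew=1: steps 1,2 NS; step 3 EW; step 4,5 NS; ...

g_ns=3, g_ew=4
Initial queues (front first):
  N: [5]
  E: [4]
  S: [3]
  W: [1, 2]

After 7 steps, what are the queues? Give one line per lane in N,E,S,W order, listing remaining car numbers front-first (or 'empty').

Step 1 [NS]: N:car5-GO,E:wait,S:car3-GO,W:wait | queues: N=0 E=1 S=0 W=2
Step 2 [NS]: N:empty,E:wait,S:empty,W:wait | queues: N=0 E=1 S=0 W=2
Step 3 [NS]: N:empty,E:wait,S:empty,W:wait | queues: N=0 E=1 S=0 W=2
Step 4 [EW]: N:wait,E:car4-GO,S:wait,W:car1-GO | queues: N=0 E=0 S=0 W=1
Step 5 [EW]: N:wait,E:empty,S:wait,W:car2-GO | queues: N=0 E=0 S=0 W=0

N: empty
E: empty
S: empty
W: empty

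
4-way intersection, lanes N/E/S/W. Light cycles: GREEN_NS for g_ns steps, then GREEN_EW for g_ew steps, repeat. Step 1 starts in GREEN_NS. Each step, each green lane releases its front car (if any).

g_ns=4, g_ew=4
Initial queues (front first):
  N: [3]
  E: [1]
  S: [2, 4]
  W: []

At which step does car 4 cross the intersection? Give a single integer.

Step 1 [NS]: N:car3-GO,E:wait,S:car2-GO,W:wait | queues: N=0 E=1 S=1 W=0
Step 2 [NS]: N:empty,E:wait,S:car4-GO,W:wait | queues: N=0 E=1 S=0 W=0
Step 3 [NS]: N:empty,E:wait,S:empty,W:wait | queues: N=0 E=1 S=0 W=0
Step 4 [NS]: N:empty,E:wait,S:empty,W:wait | queues: N=0 E=1 S=0 W=0
Step 5 [EW]: N:wait,E:car1-GO,S:wait,W:empty | queues: N=0 E=0 S=0 W=0
Car 4 crosses at step 2

2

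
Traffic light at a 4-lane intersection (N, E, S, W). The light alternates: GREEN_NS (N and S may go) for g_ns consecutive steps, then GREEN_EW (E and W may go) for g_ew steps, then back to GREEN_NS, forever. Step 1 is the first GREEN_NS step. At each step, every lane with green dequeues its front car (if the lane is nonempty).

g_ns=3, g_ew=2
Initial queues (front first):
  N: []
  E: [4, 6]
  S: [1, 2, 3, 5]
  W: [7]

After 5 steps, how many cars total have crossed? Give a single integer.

Answer: 6

Derivation:
Step 1 [NS]: N:empty,E:wait,S:car1-GO,W:wait | queues: N=0 E=2 S=3 W=1
Step 2 [NS]: N:empty,E:wait,S:car2-GO,W:wait | queues: N=0 E=2 S=2 W=1
Step 3 [NS]: N:empty,E:wait,S:car3-GO,W:wait | queues: N=0 E=2 S=1 W=1
Step 4 [EW]: N:wait,E:car4-GO,S:wait,W:car7-GO | queues: N=0 E=1 S=1 W=0
Step 5 [EW]: N:wait,E:car6-GO,S:wait,W:empty | queues: N=0 E=0 S=1 W=0
Cars crossed by step 5: 6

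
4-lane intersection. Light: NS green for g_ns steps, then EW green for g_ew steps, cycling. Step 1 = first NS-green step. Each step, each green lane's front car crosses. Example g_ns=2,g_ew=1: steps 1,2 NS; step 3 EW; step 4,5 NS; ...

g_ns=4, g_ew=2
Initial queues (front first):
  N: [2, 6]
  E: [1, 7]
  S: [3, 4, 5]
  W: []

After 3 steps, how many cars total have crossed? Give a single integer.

Step 1 [NS]: N:car2-GO,E:wait,S:car3-GO,W:wait | queues: N=1 E=2 S=2 W=0
Step 2 [NS]: N:car6-GO,E:wait,S:car4-GO,W:wait | queues: N=0 E=2 S=1 W=0
Step 3 [NS]: N:empty,E:wait,S:car5-GO,W:wait | queues: N=0 E=2 S=0 W=0
Cars crossed by step 3: 5

Answer: 5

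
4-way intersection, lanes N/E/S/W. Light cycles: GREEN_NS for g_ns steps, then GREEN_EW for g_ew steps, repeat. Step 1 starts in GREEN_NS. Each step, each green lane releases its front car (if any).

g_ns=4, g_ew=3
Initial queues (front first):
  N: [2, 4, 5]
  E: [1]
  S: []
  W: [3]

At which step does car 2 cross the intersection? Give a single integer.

Step 1 [NS]: N:car2-GO,E:wait,S:empty,W:wait | queues: N=2 E=1 S=0 W=1
Step 2 [NS]: N:car4-GO,E:wait,S:empty,W:wait | queues: N=1 E=1 S=0 W=1
Step 3 [NS]: N:car5-GO,E:wait,S:empty,W:wait | queues: N=0 E=1 S=0 W=1
Step 4 [NS]: N:empty,E:wait,S:empty,W:wait | queues: N=0 E=1 S=0 W=1
Step 5 [EW]: N:wait,E:car1-GO,S:wait,W:car3-GO | queues: N=0 E=0 S=0 W=0
Car 2 crosses at step 1

1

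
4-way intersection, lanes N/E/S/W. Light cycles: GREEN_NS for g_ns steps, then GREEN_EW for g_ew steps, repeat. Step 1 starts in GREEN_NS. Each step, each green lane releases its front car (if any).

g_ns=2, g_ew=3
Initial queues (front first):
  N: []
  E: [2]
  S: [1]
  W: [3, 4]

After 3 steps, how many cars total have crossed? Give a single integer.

Answer: 3

Derivation:
Step 1 [NS]: N:empty,E:wait,S:car1-GO,W:wait | queues: N=0 E=1 S=0 W=2
Step 2 [NS]: N:empty,E:wait,S:empty,W:wait | queues: N=0 E=1 S=0 W=2
Step 3 [EW]: N:wait,E:car2-GO,S:wait,W:car3-GO | queues: N=0 E=0 S=0 W=1
Cars crossed by step 3: 3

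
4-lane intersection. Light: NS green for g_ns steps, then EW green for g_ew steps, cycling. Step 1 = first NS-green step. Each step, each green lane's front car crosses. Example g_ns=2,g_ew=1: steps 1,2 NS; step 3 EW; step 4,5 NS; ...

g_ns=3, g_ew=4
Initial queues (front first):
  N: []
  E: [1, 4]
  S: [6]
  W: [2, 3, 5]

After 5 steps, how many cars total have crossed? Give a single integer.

Answer: 5

Derivation:
Step 1 [NS]: N:empty,E:wait,S:car6-GO,W:wait | queues: N=0 E=2 S=0 W=3
Step 2 [NS]: N:empty,E:wait,S:empty,W:wait | queues: N=0 E=2 S=0 W=3
Step 3 [NS]: N:empty,E:wait,S:empty,W:wait | queues: N=0 E=2 S=0 W=3
Step 4 [EW]: N:wait,E:car1-GO,S:wait,W:car2-GO | queues: N=0 E=1 S=0 W=2
Step 5 [EW]: N:wait,E:car4-GO,S:wait,W:car3-GO | queues: N=0 E=0 S=0 W=1
Cars crossed by step 5: 5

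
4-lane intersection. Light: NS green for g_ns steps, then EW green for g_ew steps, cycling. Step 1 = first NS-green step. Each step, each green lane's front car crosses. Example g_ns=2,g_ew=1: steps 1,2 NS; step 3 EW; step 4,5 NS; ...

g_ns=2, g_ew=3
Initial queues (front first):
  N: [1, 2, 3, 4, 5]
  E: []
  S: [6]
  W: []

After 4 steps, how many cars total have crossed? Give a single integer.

Step 1 [NS]: N:car1-GO,E:wait,S:car6-GO,W:wait | queues: N=4 E=0 S=0 W=0
Step 2 [NS]: N:car2-GO,E:wait,S:empty,W:wait | queues: N=3 E=0 S=0 W=0
Step 3 [EW]: N:wait,E:empty,S:wait,W:empty | queues: N=3 E=0 S=0 W=0
Step 4 [EW]: N:wait,E:empty,S:wait,W:empty | queues: N=3 E=0 S=0 W=0
Cars crossed by step 4: 3

Answer: 3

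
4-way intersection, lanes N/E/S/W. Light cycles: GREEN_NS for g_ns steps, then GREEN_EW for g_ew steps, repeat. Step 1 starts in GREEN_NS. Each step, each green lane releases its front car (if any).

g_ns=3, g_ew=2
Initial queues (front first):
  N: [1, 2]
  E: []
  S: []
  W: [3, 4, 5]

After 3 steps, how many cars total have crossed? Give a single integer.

Step 1 [NS]: N:car1-GO,E:wait,S:empty,W:wait | queues: N=1 E=0 S=0 W=3
Step 2 [NS]: N:car2-GO,E:wait,S:empty,W:wait | queues: N=0 E=0 S=0 W=3
Step 3 [NS]: N:empty,E:wait,S:empty,W:wait | queues: N=0 E=0 S=0 W=3
Cars crossed by step 3: 2

Answer: 2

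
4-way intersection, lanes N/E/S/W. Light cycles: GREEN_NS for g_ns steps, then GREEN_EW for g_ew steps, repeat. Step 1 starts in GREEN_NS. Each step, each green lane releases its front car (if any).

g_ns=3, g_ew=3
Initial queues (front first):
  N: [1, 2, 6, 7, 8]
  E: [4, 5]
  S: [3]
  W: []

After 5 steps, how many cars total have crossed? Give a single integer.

Answer: 6

Derivation:
Step 1 [NS]: N:car1-GO,E:wait,S:car3-GO,W:wait | queues: N=4 E=2 S=0 W=0
Step 2 [NS]: N:car2-GO,E:wait,S:empty,W:wait | queues: N=3 E=2 S=0 W=0
Step 3 [NS]: N:car6-GO,E:wait,S:empty,W:wait | queues: N=2 E=2 S=0 W=0
Step 4 [EW]: N:wait,E:car4-GO,S:wait,W:empty | queues: N=2 E=1 S=0 W=0
Step 5 [EW]: N:wait,E:car5-GO,S:wait,W:empty | queues: N=2 E=0 S=0 W=0
Cars crossed by step 5: 6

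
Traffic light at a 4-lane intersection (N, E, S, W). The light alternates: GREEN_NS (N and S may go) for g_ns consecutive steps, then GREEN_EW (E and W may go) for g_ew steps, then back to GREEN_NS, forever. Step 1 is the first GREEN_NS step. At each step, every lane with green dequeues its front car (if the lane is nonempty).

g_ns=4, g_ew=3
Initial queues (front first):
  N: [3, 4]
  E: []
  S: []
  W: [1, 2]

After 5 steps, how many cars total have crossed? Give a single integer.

Answer: 3

Derivation:
Step 1 [NS]: N:car3-GO,E:wait,S:empty,W:wait | queues: N=1 E=0 S=0 W=2
Step 2 [NS]: N:car4-GO,E:wait,S:empty,W:wait | queues: N=0 E=0 S=0 W=2
Step 3 [NS]: N:empty,E:wait,S:empty,W:wait | queues: N=0 E=0 S=0 W=2
Step 4 [NS]: N:empty,E:wait,S:empty,W:wait | queues: N=0 E=0 S=0 W=2
Step 5 [EW]: N:wait,E:empty,S:wait,W:car1-GO | queues: N=0 E=0 S=0 W=1
Cars crossed by step 5: 3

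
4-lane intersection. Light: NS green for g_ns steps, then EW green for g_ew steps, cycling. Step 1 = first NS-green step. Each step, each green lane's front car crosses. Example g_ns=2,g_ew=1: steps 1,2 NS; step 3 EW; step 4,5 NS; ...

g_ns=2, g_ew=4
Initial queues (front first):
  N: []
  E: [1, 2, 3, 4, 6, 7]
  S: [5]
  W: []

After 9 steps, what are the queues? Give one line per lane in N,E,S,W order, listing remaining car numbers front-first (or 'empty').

Step 1 [NS]: N:empty,E:wait,S:car5-GO,W:wait | queues: N=0 E=6 S=0 W=0
Step 2 [NS]: N:empty,E:wait,S:empty,W:wait | queues: N=0 E=6 S=0 W=0
Step 3 [EW]: N:wait,E:car1-GO,S:wait,W:empty | queues: N=0 E=5 S=0 W=0
Step 4 [EW]: N:wait,E:car2-GO,S:wait,W:empty | queues: N=0 E=4 S=0 W=0
Step 5 [EW]: N:wait,E:car3-GO,S:wait,W:empty | queues: N=0 E=3 S=0 W=0
Step 6 [EW]: N:wait,E:car4-GO,S:wait,W:empty | queues: N=0 E=2 S=0 W=0
Step 7 [NS]: N:empty,E:wait,S:empty,W:wait | queues: N=0 E=2 S=0 W=0
Step 8 [NS]: N:empty,E:wait,S:empty,W:wait | queues: N=0 E=2 S=0 W=0
Step 9 [EW]: N:wait,E:car6-GO,S:wait,W:empty | queues: N=0 E=1 S=0 W=0

N: empty
E: 7
S: empty
W: empty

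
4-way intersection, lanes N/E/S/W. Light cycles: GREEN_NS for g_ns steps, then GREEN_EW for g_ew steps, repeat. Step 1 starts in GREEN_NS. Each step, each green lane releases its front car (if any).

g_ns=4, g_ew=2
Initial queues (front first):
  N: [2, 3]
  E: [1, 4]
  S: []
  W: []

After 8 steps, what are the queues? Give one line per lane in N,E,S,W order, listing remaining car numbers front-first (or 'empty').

Step 1 [NS]: N:car2-GO,E:wait,S:empty,W:wait | queues: N=1 E=2 S=0 W=0
Step 2 [NS]: N:car3-GO,E:wait,S:empty,W:wait | queues: N=0 E=2 S=0 W=0
Step 3 [NS]: N:empty,E:wait,S:empty,W:wait | queues: N=0 E=2 S=0 W=0
Step 4 [NS]: N:empty,E:wait,S:empty,W:wait | queues: N=0 E=2 S=0 W=0
Step 5 [EW]: N:wait,E:car1-GO,S:wait,W:empty | queues: N=0 E=1 S=0 W=0
Step 6 [EW]: N:wait,E:car4-GO,S:wait,W:empty | queues: N=0 E=0 S=0 W=0

N: empty
E: empty
S: empty
W: empty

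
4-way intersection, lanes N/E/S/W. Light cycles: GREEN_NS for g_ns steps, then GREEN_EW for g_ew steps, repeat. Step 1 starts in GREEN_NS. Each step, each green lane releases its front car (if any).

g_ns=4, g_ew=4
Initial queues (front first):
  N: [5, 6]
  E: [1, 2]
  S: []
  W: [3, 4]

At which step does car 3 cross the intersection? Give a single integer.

Step 1 [NS]: N:car5-GO,E:wait,S:empty,W:wait | queues: N=1 E=2 S=0 W=2
Step 2 [NS]: N:car6-GO,E:wait,S:empty,W:wait | queues: N=0 E=2 S=0 W=2
Step 3 [NS]: N:empty,E:wait,S:empty,W:wait | queues: N=0 E=2 S=0 W=2
Step 4 [NS]: N:empty,E:wait,S:empty,W:wait | queues: N=0 E=2 S=0 W=2
Step 5 [EW]: N:wait,E:car1-GO,S:wait,W:car3-GO | queues: N=0 E=1 S=0 W=1
Step 6 [EW]: N:wait,E:car2-GO,S:wait,W:car4-GO | queues: N=0 E=0 S=0 W=0
Car 3 crosses at step 5

5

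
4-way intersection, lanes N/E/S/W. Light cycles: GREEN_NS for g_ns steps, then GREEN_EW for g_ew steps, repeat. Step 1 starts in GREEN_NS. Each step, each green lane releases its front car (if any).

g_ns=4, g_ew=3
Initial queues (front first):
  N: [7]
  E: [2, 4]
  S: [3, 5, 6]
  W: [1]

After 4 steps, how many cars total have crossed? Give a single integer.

Step 1 [NS]: N:car7-GO,E:wait,S:car3-GO,W:wait | queues: N=0 E=2 S=2 W=1
Step 2 [NS]: N:empty,E:wait,S:car5-GO,W:wait | queues: N=0 E=2 S=1 W=1
Step 3 [NS]: N:empty,E:wait,S:car6-GO,W:wait | queues: N=0 E=2 S=0 W=1
Step 4 [NS]: N:empty,E:wait,S:empty,W:wait | queues: N=0 E=2 S=0 W=1
Cars crossed by step 4: 4

Answer: 4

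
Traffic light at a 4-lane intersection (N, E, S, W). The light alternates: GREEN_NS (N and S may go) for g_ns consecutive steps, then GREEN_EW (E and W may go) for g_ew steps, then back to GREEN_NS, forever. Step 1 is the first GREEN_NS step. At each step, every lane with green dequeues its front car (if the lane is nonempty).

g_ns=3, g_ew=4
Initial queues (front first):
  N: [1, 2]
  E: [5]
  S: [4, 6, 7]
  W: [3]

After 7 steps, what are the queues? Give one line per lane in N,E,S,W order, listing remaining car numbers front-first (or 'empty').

Step 1 [NS]: N:car1-GO,E:wait,S:car4-GO,W:wait | queues: N=1 E=1 S=2 W=1
Step 2 [NS]: N:car2-GO,E:wait,S:car6-GO,W:wait | queues: N=0 E=1 S=1 W=1
Step 3 [NS]: N:empty,E:wait,S:car7-GO,W:wait | queues: N=0 E=1 S=0 W=1
Step 4 [EW]: N:wait,E:car5-GO,S:wait,W:car3-GO | queues: N=0 E=0 S=0 W=0

N: empty
E: empty
S: empty
W: empty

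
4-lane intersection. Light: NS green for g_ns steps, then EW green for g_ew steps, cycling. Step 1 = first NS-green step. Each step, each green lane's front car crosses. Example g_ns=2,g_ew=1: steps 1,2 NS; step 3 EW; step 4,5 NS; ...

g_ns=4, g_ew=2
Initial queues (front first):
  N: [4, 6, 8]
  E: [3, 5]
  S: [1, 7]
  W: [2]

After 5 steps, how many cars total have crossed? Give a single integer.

Answer: 7

Derivation:
Step 1 [NS]: N:car4-GO,E:wait,S:car1-GO,W:wait | queues: N=2 E=2 S=1 W=1
Step 2 [NS]: N:car6-GO,E:wait,S:car7-GO,W:wait | queues: N=1 E=2 S=0 W=1
Step 3 [NS]: N:car8-GO,E:wait,S:empty,W:wait | queues: N=0 E=2 S=0 W=1
Step 4 [NS]: N:empty,E:wait,S:empty,W:wait | queues: N=0 E=2 S=0 W=1
Step 5 [EW]: N:wait,E:car3-GO,S:wait,W:car2-GO | queues: N=0 E=1 S=0 W=0
Cars crossed by step 5: 7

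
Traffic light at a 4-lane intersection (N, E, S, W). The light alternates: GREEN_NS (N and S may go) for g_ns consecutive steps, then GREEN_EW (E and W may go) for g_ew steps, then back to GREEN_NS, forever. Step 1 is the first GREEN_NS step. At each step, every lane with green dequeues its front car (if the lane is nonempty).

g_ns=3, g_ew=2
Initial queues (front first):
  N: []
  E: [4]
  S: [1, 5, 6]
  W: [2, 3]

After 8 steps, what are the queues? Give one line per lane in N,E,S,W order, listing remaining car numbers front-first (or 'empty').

Step 1 [NS]: N:empty,E:wait,S:car1-GO,W:wait | queues: N=0 E=1 S=2 W=2
Step 2 [NS]: N:empty,E:wait,S:car5-GO,W:wait | queues: N=0 E=1 S=1 W=2
Step 3 [NS]: N:empty,E:wait,S:car6-GO,W:wait | queues: N=0 E=1 S=0 W=2
Step 4 [EW]: N:wait,E:car4-GO,S:wait,W:car2-GO | queues: N=0 E=0 S=0 W=1
Step 5 [EW]: N:wait,E:empty,S:wait,W:car3-GO | queues: N=0 E=0 S=0 W=0

N: empty
E: empty
S: empty
W: empty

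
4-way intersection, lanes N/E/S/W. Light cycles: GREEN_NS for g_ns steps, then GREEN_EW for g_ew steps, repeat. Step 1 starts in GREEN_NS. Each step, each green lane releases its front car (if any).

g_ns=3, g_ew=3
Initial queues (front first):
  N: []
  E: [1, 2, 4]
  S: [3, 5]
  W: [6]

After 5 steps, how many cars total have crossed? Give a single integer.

Step 1 [NS]: N:empty,E:wait,S:car3-GO,W:wait | queues: N=0 E=3 S=1 W=1
Step 2 [NS]: N:empty,E:wait,S:car5-GO,W:wait | queues: N=0 E=3 S=0 W=1
Step 3 [NS]: N:empty,E:wait,S:empty,W:wait | queues: N=0 E=3 S=0 W=1
Step 4 [EW]: N:wait,E:car1-GO,S:wait,W:car6-GO | queues: N=0 E=2 S=0 W=0
Step 5 [EW]: N:wait,E:car2-GO,S:wait,W:empty | queues: N=0 E=1 S=0 W=0
Cars crossed by step 5: 5

Answer: 5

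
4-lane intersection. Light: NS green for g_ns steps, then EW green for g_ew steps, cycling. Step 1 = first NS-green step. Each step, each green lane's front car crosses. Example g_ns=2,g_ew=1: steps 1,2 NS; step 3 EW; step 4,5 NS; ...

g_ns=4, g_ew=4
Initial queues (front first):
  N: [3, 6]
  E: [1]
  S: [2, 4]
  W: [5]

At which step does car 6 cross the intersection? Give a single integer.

Step 1 [NS]: N:car3-GO,E:wait,S:car2-GO,W:wait | queues: N=1 E=1 S=1 W=1
Step 2 [NS]: N:car6-GO,E:wait,S:car4-GO,W:wait | queues: N=0 E=1 S=0 W=1
Step 3 [NS]: N:empty,E:wait,S:empty,W:wait | queues: N=0 E=1 S=0 W=1
Step 4 [NS]: N:empty,E:wait,S:empty,W:wait | queues: N=0 E=1 S=0 W=1
Step 5 [EW]: N:wait,E:car1-GO,S:wait,W:car5-GO | queues: N=0 E=0 S=0 W=0
Car 6 crosses at step 2

2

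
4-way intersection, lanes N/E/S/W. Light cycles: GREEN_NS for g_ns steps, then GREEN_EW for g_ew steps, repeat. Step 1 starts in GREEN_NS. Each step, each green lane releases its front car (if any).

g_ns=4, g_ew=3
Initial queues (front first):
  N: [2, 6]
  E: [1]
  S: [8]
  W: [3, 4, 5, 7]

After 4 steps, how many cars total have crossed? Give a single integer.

Answer: 3

Derivation:
Step 1 [NS]: N:car2-GO,E:wait,S:car8-GO,W:wait | queues: N=1 E=1 S=0 W=4
Step 2 [NS]: N:car6-GO,E:wait,S:empty,W:wait | queues: N=0 E=1 S=0 W=4
Step 3 [NS]: N:empty,E:wait,S:empty,W:wait | queues: N=0 E=1 S=0 W=4
Step 4 [NS]: N:empty,E:wait,S:empty,W:wait | queues: N=0 E=1 S=0 W=4
Cars crossed by step 4: 3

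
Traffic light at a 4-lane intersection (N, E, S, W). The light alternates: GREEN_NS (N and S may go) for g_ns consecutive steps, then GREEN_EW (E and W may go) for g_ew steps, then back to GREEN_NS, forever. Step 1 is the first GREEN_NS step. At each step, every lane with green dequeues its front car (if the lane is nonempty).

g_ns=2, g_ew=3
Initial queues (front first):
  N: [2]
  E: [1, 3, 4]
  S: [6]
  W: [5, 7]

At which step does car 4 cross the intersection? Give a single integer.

Step 1 [NS]: N:car2-GO,E:wait,S:car6-GO,W:wait | queues: N=0 E=3 S=0 W=2
Step 2 [NS]: N:empty,E:wait,S:empty,W:wait | queues: N=0 E=3 S=0 W=2
Step 3 [EW]: N:wait,E:car1-GO,S:wait,W:car5-GO | queues: N=0 E=2 S=0 W=1
Step 4 [EW]: N:wait,E:car3-GO,S:wait,W:car7-GO | queues: N=0 E=1 S=0 W=0
Step 5 [EW]: N:wait,E:car4-GO,S:wait,W:empty | queues: N=0 E=0 S=0 W=0
Car 4 crosses at step 5

5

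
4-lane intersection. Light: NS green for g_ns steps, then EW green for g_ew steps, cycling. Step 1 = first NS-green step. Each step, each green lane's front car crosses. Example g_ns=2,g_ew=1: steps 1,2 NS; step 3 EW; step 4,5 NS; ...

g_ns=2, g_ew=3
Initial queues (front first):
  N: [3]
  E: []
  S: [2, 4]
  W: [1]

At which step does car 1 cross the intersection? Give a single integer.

Step 1 [NS]: N:car3-GO,E:wait,S:car2-GO,W:wait | queues: N=0 E=0 S=1 W=1
Step 2 [NS]: N:empty,E:wait,S:car4-GO,W:wait | queues: N=0 E=0 S=0 W=1
Step 3 [EW]: N:wait,E:empty,S:wait,W:car1-GO | queues: N=0 E=0 S=0 W=0
Car 1 crosses at step 3

3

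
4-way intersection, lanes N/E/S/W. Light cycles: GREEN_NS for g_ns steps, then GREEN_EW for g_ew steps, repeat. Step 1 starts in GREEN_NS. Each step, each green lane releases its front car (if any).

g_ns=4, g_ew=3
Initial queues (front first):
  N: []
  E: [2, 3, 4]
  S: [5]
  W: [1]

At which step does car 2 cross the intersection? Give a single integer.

Step 1 [NS]: N:empty,E:wait,S:car5-GO,W:wait | queues: N=0 E=3 S=0 W=1
Step 2 [NS]: N:empty,E:wait,S:empty,W:wait | queues: N=0 E=3 S=0 W=1
Step 3 [NS]: N:empty,E:wait,S:empty,W:wait | queues: N=0 E=3 S=0 W=1
Step 4 [NS]: N:empty,E:wait,S:empty,W:wait | queues: N=0 E=3 S=0 W=1
Step 5 [EW]: N:wait,E:car2-GO,S:wait,W:car1-GO | queues: N=0 E=2 S=0 W=0
Step 6 [EW]: N:wait,E:car3-GO,S:wait,W:empty | queues: N=0 E=1 S=0 W=0
Step 7 [EW]: N:wait,E:car4-GO,S:wait,W:empty | queues: N=0 E=0 S=0 W=0
Car 2 crosses at step 5

5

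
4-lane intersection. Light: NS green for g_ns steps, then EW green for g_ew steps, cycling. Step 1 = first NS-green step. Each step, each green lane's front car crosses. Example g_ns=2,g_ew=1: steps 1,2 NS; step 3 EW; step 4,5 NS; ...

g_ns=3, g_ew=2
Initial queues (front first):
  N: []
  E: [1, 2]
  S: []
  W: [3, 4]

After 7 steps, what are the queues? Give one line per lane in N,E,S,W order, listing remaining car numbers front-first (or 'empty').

Step 1 [NS]: N:empty,E:wait,S:empty,W:wait | queues: N=0 E=2 S=0 W=2
Step 2 [NS]: N:empty,E:wait,S:empty,W:wait | queues: N=0 E=2 S=0 W=2
Step 3 [NS]: N:empty,E:wait,S:empty,W:wait | queues: N=0 E=2 S=0 W=2
Step 4 [EW]: N:wait,E:car1-GO,S:wait,W:car3-GO | queues: N=0 E=1 S=0 W=1
Step 5 [EW]: N:wait,E:car2-GO,S:wait,W:car4-GO | queues: N=0 E=0 S=0 W=0

N: empty
E: empty
S: empty
W: empty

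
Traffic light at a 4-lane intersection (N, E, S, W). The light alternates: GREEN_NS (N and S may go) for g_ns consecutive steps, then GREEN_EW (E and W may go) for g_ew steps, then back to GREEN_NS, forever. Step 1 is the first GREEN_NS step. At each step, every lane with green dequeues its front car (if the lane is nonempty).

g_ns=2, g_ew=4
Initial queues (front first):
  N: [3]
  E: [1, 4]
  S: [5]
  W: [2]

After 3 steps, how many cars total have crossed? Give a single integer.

Answer: 4

Derivation:
Step 1 [NS]: N:car3-GO,E:wait,S:car5-GO,W:wait | queues: N=0 E=2 S=0 W=1
Step 2 [NS]: N:empty,E:wait,S:empty,W:wait | queues: N=0 E=2 S=0 W=1
Step 3 [EW]: N:wait,E:car1-GO,S:wait,W:car2-GO | queues: N=0 E=1 S=0 W=0
Cars crossed by step 3: 4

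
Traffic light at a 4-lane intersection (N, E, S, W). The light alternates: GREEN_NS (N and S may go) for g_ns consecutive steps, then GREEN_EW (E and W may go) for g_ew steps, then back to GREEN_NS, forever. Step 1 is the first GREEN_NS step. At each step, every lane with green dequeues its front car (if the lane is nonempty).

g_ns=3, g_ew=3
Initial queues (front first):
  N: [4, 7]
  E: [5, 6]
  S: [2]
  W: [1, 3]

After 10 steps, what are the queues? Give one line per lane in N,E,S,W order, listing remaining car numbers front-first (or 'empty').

Step 1 [NS]: N:car4-GO,E:wait,S:car2-GO,W:wait | queues: N=1 E=2 S=0 W=2
Step 2 [NS]: N:car7-GO,E:wait,S:empty,W:wait | queues: N=0 E=2 S=0 W=2
Step 3 [NS]: N:empty,E:wait,S:empty,W:wait | queues: N=0 E=2 S=0 W=2
Step 4 [EW]: N:wait,E:car5-GO,S:wait,W:car1-GO | queues: N=0 E=1 S=0 W=1
Step 5 [EW]: N:wait,E:car6-GO,S:wait,W:car3-GO | queues: N=0 E=0 S=0 W=0

N: empty
E: empty
S: empty
W: empty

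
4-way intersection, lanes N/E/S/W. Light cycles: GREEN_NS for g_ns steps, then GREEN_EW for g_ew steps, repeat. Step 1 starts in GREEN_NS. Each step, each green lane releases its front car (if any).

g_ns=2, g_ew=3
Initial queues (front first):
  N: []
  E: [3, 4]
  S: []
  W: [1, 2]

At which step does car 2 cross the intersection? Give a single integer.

Step 1 [NS]: N:empty,E:wait,S:empty,W:wait | queues: N=0 E=2 S=0 W=2
Step 2 [NS]: N:empty,E:wait,S:empty,W:wait | queues: N=0 E=2 S=0 W=2
Step 3 [EW]: N:wait,E:car3-GO,S:wait,W:car1-GO | queues: N=0 E=1 S=0 W=1
Step 4 [EW]: N:wait,E:car4-GO,S:wait,W:car2-GO | queues: N=0 E=0 S=0 W=0
Car 2 crosses at step 4

4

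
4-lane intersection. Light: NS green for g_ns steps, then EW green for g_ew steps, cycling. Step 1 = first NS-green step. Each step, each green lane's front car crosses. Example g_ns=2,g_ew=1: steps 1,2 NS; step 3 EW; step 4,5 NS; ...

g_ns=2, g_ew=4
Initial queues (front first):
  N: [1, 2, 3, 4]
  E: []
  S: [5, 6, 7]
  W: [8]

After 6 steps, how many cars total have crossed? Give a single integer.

Step 1 [NS]: N:car1-GO,E:wait,S:car5-GO,W:wait | queues: N=3 E=0 S=2 W=1
Step 2 [NS]: N:car2-GO,E:wait,S:car6-GO,W:wait | queues: N=2 E=0 S=1 W=1
Step 3 [EW]: N:wait,E:empty,S:wait,W:car8-GO | queues: N=2 E=0 S=1 W=0
Step 4 [EW]: N:wait,E:empty,S:wait,W:empty | queues: N=2 E=0 S=1 W=0
Step 5 [EW]: N:wait,E:empty,S:wait,W:empty | queues: N=2 E=0 S=1 W=0
Step 6 [EW]: N:wait,E:empty,S:wait,W:empty | queues: N=2 E=0 S=1 W=0
Cars crossed by step 6: 5

Answer: 5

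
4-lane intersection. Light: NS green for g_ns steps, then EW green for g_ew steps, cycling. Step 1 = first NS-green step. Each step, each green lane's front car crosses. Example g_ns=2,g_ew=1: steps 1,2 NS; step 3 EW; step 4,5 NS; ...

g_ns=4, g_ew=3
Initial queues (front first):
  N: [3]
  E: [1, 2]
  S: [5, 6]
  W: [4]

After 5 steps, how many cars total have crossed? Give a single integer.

Answer: 5

Derivation:
Step 1 [NS]: N:car3-GO,E:wait,S:car5-GO,W:wait | queues: N=0 E=2 S=1 W=1
Step 2 [NS]: N:empty,E:wait,S:car6-GO,W:wait | queues: N=0 E=2 S=0 W=1
Step 3 [NS]: N:empty,E:wait,S:empty,W:wait | queues: N=0 E=2 S=0 W=1
Step 4 [NS]: N:empty,E:wait,S:empty,W:wait | queues: N=0 E=2 S=0 W=1
Step 5 [EW]: N:wait,E:car1-GO,S:wait,W:car4-GO | queues: N=0 E=1 S=0 W=0
Cars crossed by step 5: 5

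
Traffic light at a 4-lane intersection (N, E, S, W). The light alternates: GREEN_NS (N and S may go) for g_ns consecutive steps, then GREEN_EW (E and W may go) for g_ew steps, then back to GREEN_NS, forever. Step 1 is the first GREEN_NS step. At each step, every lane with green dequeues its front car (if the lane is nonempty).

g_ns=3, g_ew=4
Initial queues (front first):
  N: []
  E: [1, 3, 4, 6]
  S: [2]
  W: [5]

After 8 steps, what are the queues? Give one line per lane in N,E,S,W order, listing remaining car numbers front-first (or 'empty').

Step 1 [NS]: N:empty,E:wait,S:car2-GO,W:wait | queues: N=0 E=4 S=0 W=1
Step 2 [NS]: N:empty,E:wait,S:empty,W:wait | queues: N=0 E=4 S=0 W=1
Step 3 [NS]: N:empty,E:wait,S:empty,W:wait | queues: N=0 E=4 S=0 W=1
Step 4 [EW]: N:wait,E:car1-GO,S:wait,W:car5-GO | queues: N=0 E=3 S=0 W=0
Step 5 [EW]: N:wait,E:car3-GO,S:wait,W:empty | queues: N=0 E=2 S=0 W=0
Step 6 [EW]: N:wait,E:car4-GO,S:wait,W:empty | queues: N=0 E=1 S=0 W=0
Step 7 [EW]: N:wait,E:car6-GO,S:wait,W:empty | queues: N=0 E=0 S=0 W=0

N: empty
E: empty
S: empty
W: empty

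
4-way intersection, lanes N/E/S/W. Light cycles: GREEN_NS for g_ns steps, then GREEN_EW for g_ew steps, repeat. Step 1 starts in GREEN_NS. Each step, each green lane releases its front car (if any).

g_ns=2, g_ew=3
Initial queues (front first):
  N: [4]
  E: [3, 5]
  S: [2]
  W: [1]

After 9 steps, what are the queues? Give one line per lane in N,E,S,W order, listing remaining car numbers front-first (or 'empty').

Step 1 [NS]: N:car4-GO,E:wait,S:car2-GO,W:wait | queues: N=0 E=2 S=0 W=1
Step 2 [NS]: N:empty,E:wait,S:empty,W:wait | queues: N=0 E=2 S=0 W=1
Step 3 [EW]: N:wait,E:car3-GO,S:wait,W:car1-GO | queues: N=0 E=1 S=0 W=0
Step 4 [EW]: N:wait,E:car5-GO,S:wait,W:empty | queues: N=0 E=0 S=0 W=0

N: empty
E: empty
S: empty
W: empty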